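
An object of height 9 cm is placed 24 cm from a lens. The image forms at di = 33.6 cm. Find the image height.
hi = (-di/do) × ho = -12.6 cm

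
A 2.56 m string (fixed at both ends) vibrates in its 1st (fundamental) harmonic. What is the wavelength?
λₙ = 2L/n = 5.12 m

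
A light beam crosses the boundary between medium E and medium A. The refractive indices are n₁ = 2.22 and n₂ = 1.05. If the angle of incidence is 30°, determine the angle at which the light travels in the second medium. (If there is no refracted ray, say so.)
sin θ₂ = (n₁/n₂)·sin θ₁ = 1.057 > 1, so there is no refracted ray — the light undergoes total internal reflection.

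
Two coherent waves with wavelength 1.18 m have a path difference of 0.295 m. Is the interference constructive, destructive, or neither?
neither (partial) — path difference = 0.25λ, neither a whole number of wavelengths nor an odd multiple of λ/2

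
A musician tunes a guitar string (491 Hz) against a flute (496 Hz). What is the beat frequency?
5 Hz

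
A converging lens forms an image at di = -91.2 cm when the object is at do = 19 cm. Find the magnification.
M = −di/do = 4.8 (upright image)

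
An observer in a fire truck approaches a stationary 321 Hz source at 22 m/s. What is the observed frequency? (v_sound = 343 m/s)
f_obs = f·(v + v_o)/v = 341.6 Hz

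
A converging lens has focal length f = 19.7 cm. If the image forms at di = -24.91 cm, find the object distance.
1/do = 1/f − 1/di → do = 11 cm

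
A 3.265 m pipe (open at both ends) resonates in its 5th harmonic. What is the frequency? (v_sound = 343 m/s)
fₙ = nv/(2L) = 262.6 Hz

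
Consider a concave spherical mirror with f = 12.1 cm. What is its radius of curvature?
R = 2|f| = 24.2 cm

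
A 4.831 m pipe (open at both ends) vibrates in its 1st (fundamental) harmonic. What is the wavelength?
λₙ = 2L/n = 9.662 m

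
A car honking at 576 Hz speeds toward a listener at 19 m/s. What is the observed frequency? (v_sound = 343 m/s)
f_obs = f·v/(v − v_s) = 609.8 Hz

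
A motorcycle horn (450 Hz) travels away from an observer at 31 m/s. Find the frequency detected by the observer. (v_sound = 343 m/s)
f_obs = f·v/(v + v_s) = 412.7 Hz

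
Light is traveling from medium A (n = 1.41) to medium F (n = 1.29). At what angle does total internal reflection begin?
θc = arcsin(n₂/n₁) = 66.19°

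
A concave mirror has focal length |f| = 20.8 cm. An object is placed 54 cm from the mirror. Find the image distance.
f = +20.8 cm (concave); 1/di = 1/f − 1/do → di = 33.83 cm (real image, in front of mirror)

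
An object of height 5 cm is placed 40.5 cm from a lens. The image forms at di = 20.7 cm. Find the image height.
hi = (-di/do) × ho = -2.556 cm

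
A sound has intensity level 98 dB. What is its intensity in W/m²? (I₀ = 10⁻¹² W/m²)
I = I₀·10^(β/10) = 6.31 × 10⁻³ W/m²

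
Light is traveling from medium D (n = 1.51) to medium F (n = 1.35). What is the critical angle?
θc = arcsin(n₂/n₁) = 63.39°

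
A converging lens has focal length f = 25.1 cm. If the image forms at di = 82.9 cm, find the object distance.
1/do = 1/f − 1/di → do = 36 cm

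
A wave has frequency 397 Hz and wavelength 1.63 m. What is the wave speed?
v = fλ = 647.1 m/s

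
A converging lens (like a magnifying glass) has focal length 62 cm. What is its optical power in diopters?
P = 1/f = 1.613 D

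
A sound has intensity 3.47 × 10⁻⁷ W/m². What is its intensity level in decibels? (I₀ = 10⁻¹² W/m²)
β = 10·log₁₀(I/I₀) = 55.4 dB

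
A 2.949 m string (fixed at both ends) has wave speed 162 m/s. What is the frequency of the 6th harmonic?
fₙ = nv/(2L) = 164.8 Hz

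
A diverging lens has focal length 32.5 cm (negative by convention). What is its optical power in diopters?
P = 1/f = -3.077 D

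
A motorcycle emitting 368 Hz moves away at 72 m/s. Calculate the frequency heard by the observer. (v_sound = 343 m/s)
f_obs = f·v/(v + v_s) = 304.2 Hz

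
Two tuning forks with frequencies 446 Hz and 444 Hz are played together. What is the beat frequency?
2 Hz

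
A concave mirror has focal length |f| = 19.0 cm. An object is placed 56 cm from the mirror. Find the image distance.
f = +19.0 cm (concave); 1/di = 1/f − 1/do → di = 28.76 cm (real image, in front of mirror)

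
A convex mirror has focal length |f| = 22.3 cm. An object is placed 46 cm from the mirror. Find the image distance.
f = −22.3 cm (convex); 1/di = 1/f − 1/do → di = -15.02 cm (virtual image, behind mirror)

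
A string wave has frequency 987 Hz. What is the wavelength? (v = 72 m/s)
λ = v/f = 0.07295 m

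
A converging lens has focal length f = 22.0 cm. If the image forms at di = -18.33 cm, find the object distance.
1/do = 1/f − 1/di → do = 9.999 cm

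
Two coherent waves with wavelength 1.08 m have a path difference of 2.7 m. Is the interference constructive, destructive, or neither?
destructive — path difference = 2.5λ, an odd multiple of λ/2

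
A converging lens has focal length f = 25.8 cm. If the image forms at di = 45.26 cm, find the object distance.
1/do = 1/f − 1/di → do = 60.01 cm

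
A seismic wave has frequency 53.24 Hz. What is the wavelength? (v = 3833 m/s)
λ = v/f = 71.99 m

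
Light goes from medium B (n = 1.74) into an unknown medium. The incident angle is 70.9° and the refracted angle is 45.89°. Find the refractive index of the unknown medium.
n₂ = n₁·sin θ₁ / sin θ₂ = 2.29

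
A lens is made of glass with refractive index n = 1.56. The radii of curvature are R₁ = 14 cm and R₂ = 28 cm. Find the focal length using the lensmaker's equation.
1/f = (n − 1)(1/R₁ − 1/R₂) → f = 50 cm (converging lens)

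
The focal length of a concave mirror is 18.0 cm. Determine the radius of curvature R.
R = 2|f| = 36 cm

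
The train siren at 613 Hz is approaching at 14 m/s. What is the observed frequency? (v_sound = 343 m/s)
f_obs = f·v/(v − v_s) = 639.1 Hz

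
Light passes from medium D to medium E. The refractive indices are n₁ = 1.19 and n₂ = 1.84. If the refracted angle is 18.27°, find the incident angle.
sin θ₁ = (n₂/n₁)·sin θ₂ → θ₁ = 28.99°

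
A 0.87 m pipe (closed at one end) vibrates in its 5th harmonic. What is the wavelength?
λₙ = 4L/n = 0.696 m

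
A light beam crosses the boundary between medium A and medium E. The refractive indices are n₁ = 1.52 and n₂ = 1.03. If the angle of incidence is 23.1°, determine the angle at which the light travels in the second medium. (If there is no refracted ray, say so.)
sin θ₂ = (n₁/n₂)·sin θ₁ = 0.579 → θ₂ = 35.38°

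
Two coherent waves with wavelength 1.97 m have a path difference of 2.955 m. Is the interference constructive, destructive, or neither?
destructive — path difference = 1.5λ, an odd multiple of λ/2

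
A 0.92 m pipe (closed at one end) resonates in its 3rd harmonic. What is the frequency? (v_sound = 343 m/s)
fₙ = nv/(4L) = 279.6 Hz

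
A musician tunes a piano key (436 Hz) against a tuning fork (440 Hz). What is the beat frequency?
4 Hz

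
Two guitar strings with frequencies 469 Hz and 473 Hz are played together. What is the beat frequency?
4 Hz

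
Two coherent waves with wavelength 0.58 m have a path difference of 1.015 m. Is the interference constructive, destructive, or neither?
neither (partial) — path difference = 1.75λ, neither a whole number of wavelengths nor an odd multiple of λ/2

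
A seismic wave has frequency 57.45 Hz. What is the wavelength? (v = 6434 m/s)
λ = v/f = 112 m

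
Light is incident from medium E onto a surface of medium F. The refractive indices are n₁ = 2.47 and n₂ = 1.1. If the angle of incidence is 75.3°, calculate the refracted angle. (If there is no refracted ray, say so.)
sin θ₂ = (n₁/n₂)·sin θ₁ = 2.172 > 1, so there is no refracted ray — the light undergoes total internal reflection.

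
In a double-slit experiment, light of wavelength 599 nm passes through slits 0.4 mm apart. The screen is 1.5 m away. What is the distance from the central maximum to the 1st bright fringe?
y = mλL/d = 2.246 mm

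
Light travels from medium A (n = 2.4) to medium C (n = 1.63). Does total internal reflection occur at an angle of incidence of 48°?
θc = arcsin(n₂/n₁) = 42.78°; 48° > θc, so yes — total internal reflection.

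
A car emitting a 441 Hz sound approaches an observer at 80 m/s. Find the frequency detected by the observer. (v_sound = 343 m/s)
f_obs = f·v/(v − v_s) = 575.1 Hz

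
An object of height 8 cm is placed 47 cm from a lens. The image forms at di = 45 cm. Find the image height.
hi = (-di/do) × ho = -7.66 cm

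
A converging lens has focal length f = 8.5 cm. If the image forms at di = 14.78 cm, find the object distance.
1/do = 1/f − 1/di → do = 20 cm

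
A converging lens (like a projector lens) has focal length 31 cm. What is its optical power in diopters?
P = 1/f = 3.226 D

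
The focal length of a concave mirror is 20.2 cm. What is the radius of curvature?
R = 2|f| = 40.4 cm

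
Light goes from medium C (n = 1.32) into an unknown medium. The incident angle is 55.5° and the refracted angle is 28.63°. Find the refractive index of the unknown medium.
n₂ = n₁·sin θ₁ / sin θ₂ = 2.27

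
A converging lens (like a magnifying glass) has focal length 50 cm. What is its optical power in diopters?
P = 1/f = 2 D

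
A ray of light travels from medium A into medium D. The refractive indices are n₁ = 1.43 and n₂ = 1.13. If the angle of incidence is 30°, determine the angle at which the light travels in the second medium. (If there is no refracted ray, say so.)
sin θ₂ = (n₁/n₂)·sin θ₁ = 0.6327 → θ₂ = 39.25°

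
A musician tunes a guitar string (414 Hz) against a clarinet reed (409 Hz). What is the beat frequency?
5 Hz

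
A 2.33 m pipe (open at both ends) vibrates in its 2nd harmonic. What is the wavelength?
λₙ = 2L/n = 2.33 m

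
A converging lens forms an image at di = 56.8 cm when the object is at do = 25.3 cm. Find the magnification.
M = −di/do = -2.245 (inverted image)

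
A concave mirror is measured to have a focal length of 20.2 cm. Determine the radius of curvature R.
R = 2|f| = 40.4 cm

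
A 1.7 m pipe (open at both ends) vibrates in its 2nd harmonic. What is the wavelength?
λₙ = 2L/n = 1.7 m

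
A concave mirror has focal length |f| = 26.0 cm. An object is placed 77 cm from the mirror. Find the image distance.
f = +26.0 cm (concave); 1/di = 1/f − 1/do → di = 39.25 cm (real image, in front of mirror)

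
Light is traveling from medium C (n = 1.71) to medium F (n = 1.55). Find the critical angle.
θc = arcsin(n₂/n₁) = 65.02°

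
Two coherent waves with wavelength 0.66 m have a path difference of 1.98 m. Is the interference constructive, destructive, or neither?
constructive — path difference = 3λ, a whole number of wavelengths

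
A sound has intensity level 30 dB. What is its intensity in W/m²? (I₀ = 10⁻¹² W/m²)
I = I₀·10^(β/10) = 1.00 × 10⁻⁹ W/m²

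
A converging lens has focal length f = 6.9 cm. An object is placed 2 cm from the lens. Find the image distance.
1/di = 1/f − 1/do → di = -2.816 cm (virtual image)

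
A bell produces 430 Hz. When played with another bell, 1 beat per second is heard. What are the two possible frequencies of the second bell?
f₂ = 430 ± 1 Hz → 431 Hz or 429 Hz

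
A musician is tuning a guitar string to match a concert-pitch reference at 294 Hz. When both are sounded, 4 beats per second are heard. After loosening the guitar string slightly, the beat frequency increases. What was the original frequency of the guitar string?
290 Hz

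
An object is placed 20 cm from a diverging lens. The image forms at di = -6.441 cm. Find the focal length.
1/f = 1/do + 1/di → f = -9.501 cm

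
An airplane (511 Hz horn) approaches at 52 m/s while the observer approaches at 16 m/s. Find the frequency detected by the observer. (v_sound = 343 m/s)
f_obs = f·(v + v_o)/(v − v_s) = 630.4 Hz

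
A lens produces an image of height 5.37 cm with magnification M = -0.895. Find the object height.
ho = |hi|/|M| = 6 cm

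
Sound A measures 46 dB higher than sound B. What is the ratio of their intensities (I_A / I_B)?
I_A/I_B = 10^(Δβ/10) = 39810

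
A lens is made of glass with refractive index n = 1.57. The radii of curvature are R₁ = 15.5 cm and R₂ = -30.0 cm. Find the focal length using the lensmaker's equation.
1/f = (n − 1)(1/R₁ − 1/R₂) → f = 17.93 cm (converging lens)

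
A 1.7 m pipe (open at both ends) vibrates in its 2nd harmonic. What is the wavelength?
λₙ = 2L/n = 1.7 m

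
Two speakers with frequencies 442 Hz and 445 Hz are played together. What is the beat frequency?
3 Hz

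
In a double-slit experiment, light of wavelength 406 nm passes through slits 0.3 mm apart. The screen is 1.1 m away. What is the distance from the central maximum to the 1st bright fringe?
y = mλL/d = 1.489 mm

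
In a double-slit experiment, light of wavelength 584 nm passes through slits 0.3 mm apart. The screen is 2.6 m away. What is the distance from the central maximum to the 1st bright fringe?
y = mλL/d = 5.061 mm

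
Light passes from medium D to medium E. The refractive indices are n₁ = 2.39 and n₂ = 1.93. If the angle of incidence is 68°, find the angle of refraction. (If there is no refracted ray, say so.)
sin θ₂ = (n₁/n₂)·sin θ₁ = 1.148 > 1, so there is no refracted ray — the light undergoes total internal reflection.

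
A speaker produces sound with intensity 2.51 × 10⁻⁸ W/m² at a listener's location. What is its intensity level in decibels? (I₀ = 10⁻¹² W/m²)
β = 10·log₁₀(I/I₀) = 44 dB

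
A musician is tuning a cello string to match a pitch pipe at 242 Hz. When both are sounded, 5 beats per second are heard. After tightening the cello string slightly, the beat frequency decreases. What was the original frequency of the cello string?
237 Hz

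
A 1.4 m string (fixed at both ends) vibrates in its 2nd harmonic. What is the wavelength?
λₙ = 2L/n = 1.4 m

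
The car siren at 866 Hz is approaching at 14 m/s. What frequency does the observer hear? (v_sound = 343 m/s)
f_obs = f·v/(v − v_s) = 902.9 Hz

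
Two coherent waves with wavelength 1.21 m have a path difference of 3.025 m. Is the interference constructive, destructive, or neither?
destructive — path difference = 2.5λ, an odd multiple of λ/2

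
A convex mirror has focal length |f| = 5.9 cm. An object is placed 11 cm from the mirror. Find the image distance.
f = −5.9 cm (convex); 1/di = 1/f − 1/do → di = -3.84 cm (virtual image, behind mirror)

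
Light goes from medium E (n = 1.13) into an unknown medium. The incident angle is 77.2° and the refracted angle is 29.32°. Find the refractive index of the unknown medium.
n₂ = n₁·sin θ₁ / sin θ₂ = 2.25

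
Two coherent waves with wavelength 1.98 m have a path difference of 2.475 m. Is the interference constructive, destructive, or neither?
neither (partial) — path difference = 1.25λ, neither a whole number of wavelengths nor an odd multiple of λ/2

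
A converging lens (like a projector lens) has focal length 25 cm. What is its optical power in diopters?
P = 1/f = 4 D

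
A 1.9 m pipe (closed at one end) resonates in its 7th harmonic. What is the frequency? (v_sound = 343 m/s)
fₙ = nv/(4L) = 315.9 Hz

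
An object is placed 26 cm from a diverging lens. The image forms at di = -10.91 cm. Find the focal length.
1/f = 1/do + 1/di → f = -18.8 cm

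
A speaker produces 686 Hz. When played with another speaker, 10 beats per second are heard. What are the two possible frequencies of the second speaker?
f₂ = 686 ± 10 Hz → 696 Hz or 676 Hz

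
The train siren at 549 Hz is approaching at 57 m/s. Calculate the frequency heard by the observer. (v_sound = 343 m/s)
f_obs = f·v/(v − v_s) = 658.4 Hz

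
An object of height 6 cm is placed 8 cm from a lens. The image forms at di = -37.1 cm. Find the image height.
hi = (-di/do) × ho = 27.83 cm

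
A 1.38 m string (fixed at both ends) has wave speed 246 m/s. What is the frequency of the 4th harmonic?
fₙ = nv/(2L) = 356.5 Hz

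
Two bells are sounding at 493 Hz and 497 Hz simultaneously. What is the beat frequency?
4 Hz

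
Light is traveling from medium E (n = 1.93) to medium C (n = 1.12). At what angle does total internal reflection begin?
θc = arcsin(n₂/n₁) = 35.47°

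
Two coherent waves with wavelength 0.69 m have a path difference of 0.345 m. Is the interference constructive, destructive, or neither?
destructive — path difference = 0.5λ, an odd multiple of λ/2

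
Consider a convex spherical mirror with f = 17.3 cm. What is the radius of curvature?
R = 2|f| = 34.6 cm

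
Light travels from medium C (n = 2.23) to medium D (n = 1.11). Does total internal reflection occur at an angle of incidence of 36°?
θc = arcsin(n₂/n₁) = 29.85°; 36° > θc, so yes — total internal reflection.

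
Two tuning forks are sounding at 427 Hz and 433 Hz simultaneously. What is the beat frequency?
6 Hz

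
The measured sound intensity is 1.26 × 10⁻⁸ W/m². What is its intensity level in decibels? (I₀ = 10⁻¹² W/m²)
β = 10·log₁₀(I/I₀) = 41 dB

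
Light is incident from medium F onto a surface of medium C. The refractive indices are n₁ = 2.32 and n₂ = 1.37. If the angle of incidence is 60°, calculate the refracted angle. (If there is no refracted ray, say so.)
sin θ₂ = (n₁/n₂)·sin θ₁ = 1.467 > 1, so there is no refracted ray — the light undergoes total internal reflection.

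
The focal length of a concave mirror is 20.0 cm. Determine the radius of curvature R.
R = 2|f| = 40 cm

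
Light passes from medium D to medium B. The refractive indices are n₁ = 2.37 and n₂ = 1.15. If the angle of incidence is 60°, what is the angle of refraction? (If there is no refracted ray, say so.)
sin θ₂ = (n₁/n₂)·sin θ₁ = 1.785 > 1, so there is no refracted ray — the light undergoes total internal reflection.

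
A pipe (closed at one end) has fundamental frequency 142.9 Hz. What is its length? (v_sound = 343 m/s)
L = v/(4f₁) = 0.6001 m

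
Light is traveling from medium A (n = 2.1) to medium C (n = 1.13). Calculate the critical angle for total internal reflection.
θc = arcsin(n₂/n₁) = 32.55°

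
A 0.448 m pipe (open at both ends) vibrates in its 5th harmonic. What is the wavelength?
λₙ = 2L/n = 0.1792 m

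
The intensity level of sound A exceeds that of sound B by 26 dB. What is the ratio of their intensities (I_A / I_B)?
I_A/I_B = 10^(Δβ/10) = 398.1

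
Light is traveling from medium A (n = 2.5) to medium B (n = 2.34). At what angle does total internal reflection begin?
θc = arcsin(n₂/n₁) = 69.39°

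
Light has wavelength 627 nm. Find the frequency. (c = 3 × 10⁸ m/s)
f = c/λ = 4.785 × 10¹⁴ Hz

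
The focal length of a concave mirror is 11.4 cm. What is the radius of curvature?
R = 2|f| = 22.8 cm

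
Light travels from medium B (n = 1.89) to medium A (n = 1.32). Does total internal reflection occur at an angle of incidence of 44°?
θc = arcsin(n₂/n₁) = 44.3°; 44° < θc, so no — the ray refracts.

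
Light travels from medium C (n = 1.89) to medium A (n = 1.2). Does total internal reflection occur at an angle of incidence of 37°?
θc = arcsin(n₂/n₁) = 39.41°; 37° < θc, so no — the ray refracts.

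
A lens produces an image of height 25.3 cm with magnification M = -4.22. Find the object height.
ho = |hi|/|M| = 5.995 cm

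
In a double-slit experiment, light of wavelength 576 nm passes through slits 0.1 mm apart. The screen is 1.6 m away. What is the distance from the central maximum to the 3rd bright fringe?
y = mλL/d = 27.65 mm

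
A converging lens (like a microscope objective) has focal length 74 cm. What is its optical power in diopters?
P = 1/f = 1.351 D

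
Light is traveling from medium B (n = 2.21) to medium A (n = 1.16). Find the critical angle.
θc = arcsin(n₂/n₁) = 31.66°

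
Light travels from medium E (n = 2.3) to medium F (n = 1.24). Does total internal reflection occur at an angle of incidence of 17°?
θc = arcsin(n₂/n₁) = 32.62°; 17° < θc, so no — the ray refracts.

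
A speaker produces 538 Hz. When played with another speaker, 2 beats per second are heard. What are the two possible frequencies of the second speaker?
f₂ = 538 ± 2 Hz → 540 Hz or 536 Hz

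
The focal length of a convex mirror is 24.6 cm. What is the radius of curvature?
R = 2|f| = 49.2 cm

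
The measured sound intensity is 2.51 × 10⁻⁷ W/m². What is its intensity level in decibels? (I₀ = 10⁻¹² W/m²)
β = 10·log₁₀(I/I₀) = 54 dB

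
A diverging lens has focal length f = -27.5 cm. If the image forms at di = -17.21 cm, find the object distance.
1/do = 1/f − 1/di → do = 45.99 cm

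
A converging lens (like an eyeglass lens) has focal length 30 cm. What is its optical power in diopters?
P = 1/f = 3.333 D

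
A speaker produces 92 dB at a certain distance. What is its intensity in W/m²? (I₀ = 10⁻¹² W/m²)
I = I₀·10^(β/10) = 1.58 × 10⁻³ W/m²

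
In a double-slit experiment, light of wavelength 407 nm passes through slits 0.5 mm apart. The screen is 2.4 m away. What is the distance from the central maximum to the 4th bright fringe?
y = mλL/d = 7.814 mm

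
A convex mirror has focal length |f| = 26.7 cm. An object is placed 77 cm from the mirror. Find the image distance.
f = −26.7 cm (convex); 1/di = 1/f − 1/do → di = -19.83 cm (virtual image, behind mirror)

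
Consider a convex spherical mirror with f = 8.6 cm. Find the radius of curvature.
R = 2|f| = 17.2 cm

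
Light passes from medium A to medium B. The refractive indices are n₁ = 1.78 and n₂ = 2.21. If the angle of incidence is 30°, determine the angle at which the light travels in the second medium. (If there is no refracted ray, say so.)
sin θ₂ = (n₁/n₂)·sin θ₁ = 0.4027 → θ₂ = 23.75°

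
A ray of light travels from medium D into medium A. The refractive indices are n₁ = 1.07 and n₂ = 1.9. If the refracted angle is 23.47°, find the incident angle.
sin θ₁ = (n₂/n₁)·sin θ₂ → θ₁ = 45.01°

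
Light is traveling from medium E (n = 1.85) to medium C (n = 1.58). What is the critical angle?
θc = arcsin(n₂/n₁) = 58.66°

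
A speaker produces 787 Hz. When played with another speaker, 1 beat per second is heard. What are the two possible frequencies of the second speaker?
f₂ = 787 ± 1 Hz → 788 Hz or 786 Hz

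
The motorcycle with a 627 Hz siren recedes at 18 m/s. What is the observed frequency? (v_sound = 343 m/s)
f_obs = f·v/(v + v_s) = 595.7 Hz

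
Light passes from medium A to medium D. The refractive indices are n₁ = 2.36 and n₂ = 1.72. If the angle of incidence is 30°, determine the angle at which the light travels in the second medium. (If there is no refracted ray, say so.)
sin θ₂ = (n₁/n₂)·sin θ₁ = 0.686 → θ₂ = 43.32°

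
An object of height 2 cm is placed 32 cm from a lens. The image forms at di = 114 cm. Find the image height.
hi = (-di/do) × ho = -7.125 cm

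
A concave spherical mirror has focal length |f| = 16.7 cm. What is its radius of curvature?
R = 2|f| = 33.4 cm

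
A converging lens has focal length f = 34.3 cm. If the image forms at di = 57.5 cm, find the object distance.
1/do = 1/f − 1/di → do = 85.01 cm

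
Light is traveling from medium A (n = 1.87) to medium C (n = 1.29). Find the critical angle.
θc = arcsin(n₂/n₁) = 43.62°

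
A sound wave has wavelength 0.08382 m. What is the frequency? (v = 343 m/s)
f = v/λ = 4092 Hz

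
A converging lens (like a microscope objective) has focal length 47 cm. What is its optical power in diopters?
P = 1/f = 2.128 D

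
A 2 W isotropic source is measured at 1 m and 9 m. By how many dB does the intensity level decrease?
Δβ = 20·log₁₀(r₂/r₁) = 19.08 dB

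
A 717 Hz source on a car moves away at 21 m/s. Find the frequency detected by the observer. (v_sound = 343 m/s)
f_obs = f·v/(v + v_s) = 675.6 Hz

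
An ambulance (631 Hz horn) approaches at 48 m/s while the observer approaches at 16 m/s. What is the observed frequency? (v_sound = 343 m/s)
f_obs = f·(v + v_o)/(v − v_s) = 767.9 Hz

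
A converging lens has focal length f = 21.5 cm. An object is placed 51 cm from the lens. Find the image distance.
1/di = 1/f − 1/do → di = 37.17 cm (real image)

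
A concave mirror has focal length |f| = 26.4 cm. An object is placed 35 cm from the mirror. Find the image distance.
f = +26.4 cm (concave); 1/di = 1/f − 1/do → di = 107.4 cm (real image, in front of mirror)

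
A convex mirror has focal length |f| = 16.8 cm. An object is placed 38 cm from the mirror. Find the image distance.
f = −16.8 cm (convex); 1/di = 1/f − 1/do → di = -11.65 cm (virtual image, behind mirror)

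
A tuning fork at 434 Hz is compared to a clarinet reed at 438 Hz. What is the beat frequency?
4 Hz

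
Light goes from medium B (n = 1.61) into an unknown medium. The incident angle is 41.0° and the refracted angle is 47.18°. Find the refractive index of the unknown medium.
n₂ = n₁·sin θ₁ / sin θ₂ = 1.44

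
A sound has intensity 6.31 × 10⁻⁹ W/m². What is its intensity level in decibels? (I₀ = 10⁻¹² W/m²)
β = 10·log₁₀(I/I₀) = 38 dB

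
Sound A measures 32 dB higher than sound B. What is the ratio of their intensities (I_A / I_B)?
I_A/I_B = 10^(Δβ/10) = 1585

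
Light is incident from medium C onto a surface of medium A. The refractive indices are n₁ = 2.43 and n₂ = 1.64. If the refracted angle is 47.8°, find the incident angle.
sin θ₁ = (n₂/n₁)·sin θ₂ → θ₁ = 30°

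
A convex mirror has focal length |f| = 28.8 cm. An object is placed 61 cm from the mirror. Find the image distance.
f = −28.8 cm (convex); 1/di = 1/f − 1/do → di = -19.56 cm (virtual image, behind mirror)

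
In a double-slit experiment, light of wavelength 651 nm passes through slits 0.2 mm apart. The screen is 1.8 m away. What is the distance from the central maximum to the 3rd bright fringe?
y = mλL/d = 17.58 mm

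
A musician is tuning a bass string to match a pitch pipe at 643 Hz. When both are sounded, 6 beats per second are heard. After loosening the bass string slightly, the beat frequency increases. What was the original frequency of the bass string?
637 Hz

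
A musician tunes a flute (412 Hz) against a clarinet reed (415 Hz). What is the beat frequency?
3 Hz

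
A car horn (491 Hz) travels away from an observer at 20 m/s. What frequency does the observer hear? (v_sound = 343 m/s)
f_obs = f·v/(v + v_s) = 463.9 Hz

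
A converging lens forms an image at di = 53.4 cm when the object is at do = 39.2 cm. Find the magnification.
M = −di/do = -1.362 (inverted image)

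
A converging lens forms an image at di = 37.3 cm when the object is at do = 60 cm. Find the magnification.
M = −di/do = -0.6217 (inverted image)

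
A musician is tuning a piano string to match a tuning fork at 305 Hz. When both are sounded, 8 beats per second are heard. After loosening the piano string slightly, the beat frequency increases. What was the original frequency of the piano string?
297 Hz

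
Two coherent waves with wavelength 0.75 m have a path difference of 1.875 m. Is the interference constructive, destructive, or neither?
destructive — path difference = 2.5λ, an odd multiple of λ/2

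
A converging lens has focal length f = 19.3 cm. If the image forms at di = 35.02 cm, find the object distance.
1/do = 1/f − 1/di → do = 43 cm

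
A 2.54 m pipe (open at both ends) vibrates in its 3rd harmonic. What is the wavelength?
λₙ = 2L/n = 1.693 m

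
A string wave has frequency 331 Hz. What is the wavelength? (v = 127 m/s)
λ = v/f = 0.3837 m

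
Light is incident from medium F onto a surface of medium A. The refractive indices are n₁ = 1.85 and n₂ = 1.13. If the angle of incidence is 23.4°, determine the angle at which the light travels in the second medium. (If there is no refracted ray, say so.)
sin θ₂ = (n₁/n₂)·sin θ₁ = 0.6502 → θ₂ = 40.56°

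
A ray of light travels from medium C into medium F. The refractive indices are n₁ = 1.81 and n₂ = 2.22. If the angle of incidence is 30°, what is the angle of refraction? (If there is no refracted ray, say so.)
sin θ₂ = (n₁/n₂)·sin θ₁ = 0.4077 → θ₂ = 24.06°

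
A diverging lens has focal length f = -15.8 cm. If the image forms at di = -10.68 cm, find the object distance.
1/do = 1/f − 1/di → do = 32.96 cm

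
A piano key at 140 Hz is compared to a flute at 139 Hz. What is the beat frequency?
1 Hz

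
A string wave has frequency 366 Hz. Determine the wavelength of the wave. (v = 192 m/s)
λ = v/f = 0.5246 m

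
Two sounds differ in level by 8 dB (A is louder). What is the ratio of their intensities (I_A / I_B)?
I_A/I_B = 10^(Δβ/10) = 6.31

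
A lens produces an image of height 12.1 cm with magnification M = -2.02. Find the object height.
ho = |hi|/|M| = 5.99 cm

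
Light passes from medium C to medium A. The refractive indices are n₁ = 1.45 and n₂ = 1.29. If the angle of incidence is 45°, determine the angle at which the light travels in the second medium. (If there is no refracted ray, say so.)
sin θ₂ = (n₁/n₂)·sin θ₁ = 0.7948 → θ₂ = 52.64°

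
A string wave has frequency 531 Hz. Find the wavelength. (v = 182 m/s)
λ = v/f = 0.3427 m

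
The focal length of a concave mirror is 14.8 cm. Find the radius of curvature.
R = 2|f| = 29.6 cm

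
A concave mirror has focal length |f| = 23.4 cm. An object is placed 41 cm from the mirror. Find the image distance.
f = +23.4 cm (concave); 1/di = 1/f − 1/do → di = 54.51 cm (real image, in front of mirror)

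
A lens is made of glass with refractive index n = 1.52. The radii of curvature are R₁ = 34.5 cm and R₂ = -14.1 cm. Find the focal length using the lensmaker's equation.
1/f = (n − 1)(1/R₁ − 1/R₂) → f = 19.25 cm (converging lens)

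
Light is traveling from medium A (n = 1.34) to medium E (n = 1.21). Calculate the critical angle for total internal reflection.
θc = arcsin(n₂/n₁) = 64.55°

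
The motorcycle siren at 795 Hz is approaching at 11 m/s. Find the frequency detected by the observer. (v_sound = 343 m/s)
f_obs = f·v/(v − v_s) = 821.3 Hz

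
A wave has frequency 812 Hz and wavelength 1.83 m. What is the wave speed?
v = fλ = 1486 m/s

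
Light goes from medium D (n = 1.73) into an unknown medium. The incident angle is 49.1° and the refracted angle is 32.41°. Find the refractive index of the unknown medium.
n₂ = n₁·sin θ₁ / sin θ₂ = 2.44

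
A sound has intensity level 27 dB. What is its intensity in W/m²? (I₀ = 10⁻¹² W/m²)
I = I₀·10^(β/10) = 5.01 × 10⁻¹⁰ W/m²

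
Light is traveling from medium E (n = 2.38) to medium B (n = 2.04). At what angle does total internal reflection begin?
θc = arcsin(n₂/n₁) = 59°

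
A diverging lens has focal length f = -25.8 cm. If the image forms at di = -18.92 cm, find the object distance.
1/do = 1/f − 1/di → do = 70.95 cm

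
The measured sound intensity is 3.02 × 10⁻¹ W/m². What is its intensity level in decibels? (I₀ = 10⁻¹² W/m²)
β = 10·log₁₀(I/I₀) = 114.8 dB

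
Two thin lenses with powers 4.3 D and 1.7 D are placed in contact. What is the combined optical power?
P_total = P₁ + P₂ = 6.0 D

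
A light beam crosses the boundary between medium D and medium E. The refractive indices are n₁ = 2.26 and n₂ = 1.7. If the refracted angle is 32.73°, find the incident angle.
sin θ₁ = (n₂/n₁)·sin θ₂ → θ₁ = 24°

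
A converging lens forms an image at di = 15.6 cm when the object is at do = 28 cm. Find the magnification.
M = −di/do = -0.5571 (inverted image)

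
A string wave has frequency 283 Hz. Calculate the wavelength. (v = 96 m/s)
λ = v/f = 0.3392 m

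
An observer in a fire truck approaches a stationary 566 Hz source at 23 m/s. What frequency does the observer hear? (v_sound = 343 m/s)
f_obs = f·(v + v_o)/v = 604 Hz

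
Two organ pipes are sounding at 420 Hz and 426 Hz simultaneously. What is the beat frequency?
6 Hz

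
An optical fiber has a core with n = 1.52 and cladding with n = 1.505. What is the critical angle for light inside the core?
θc = arcsin(n_cladding/n_core) = 81.94°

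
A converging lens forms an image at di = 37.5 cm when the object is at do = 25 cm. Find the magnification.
M = −di/do = -1.5 (inverted image)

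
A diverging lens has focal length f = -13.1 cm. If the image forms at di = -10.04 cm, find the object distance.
1/do = 1/f − 1/di → do = 42.98 cm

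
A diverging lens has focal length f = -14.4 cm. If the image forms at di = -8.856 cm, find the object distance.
1/do = 1/f − 1/di → do = 23 cm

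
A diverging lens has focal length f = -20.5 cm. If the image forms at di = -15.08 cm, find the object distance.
1/do = 1/f − 1/di → do = 57.04 cm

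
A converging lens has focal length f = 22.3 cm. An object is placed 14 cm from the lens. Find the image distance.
1/di = 1/f − 1/do → di = -37.61 cm (virtual image)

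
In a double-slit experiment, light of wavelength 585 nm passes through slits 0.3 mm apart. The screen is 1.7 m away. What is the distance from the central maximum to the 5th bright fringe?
y = mλL/d = 16.57 mm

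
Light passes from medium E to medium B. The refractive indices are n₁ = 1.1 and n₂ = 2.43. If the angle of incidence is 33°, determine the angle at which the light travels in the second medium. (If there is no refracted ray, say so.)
sin θ₂ = (n₁/n₂)·sin θ₁ = 0.2465 → θ₂ = 14.27°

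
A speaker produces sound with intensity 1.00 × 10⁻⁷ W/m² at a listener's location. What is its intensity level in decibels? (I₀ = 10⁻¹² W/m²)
β = 10·log₁₀(I/I₀) = 50 dB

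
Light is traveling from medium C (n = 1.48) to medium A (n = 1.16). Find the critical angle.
θc = arcsin(n₂/n₁) = 51.61°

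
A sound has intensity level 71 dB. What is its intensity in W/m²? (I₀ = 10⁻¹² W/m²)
I = I₀·10^(β/10) = 1.26 × 10⁻⁵ W/m²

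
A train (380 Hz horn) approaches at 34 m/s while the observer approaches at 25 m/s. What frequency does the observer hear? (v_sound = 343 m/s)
f_obs = f·(v + v_o)/(v − v_s) = 452.6 Hz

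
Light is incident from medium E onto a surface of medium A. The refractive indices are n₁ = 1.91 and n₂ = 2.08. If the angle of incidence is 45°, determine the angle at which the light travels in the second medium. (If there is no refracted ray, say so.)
sin θ₂ = (n₁/n₂)·sin θ₁ = 0.6493 → θ₂ = 40.49°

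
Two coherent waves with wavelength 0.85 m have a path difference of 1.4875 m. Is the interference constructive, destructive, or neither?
neither (partial) — path difference = 1.75λ, neither a whole number of wavelengths nor an odd multiple of λ/2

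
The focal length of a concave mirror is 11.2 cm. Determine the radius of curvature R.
R = 2|f| = 22.4 cm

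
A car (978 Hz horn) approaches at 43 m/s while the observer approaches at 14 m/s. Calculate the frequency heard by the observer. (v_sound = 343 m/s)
f_obs = f·(v + v_o)/(v − v_s) = 1164 Hz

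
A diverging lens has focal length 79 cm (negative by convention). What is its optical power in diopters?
P = 1/f = -1.266 D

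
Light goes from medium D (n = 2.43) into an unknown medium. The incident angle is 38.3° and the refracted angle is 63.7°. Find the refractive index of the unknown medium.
n₂ = n₁·sin θ₁ / sin θ₂ = 1.68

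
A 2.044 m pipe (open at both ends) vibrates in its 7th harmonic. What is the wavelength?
λₙ = 2L/n = 0.584 m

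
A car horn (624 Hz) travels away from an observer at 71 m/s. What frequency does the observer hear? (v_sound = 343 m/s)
f_obs = f·v/(v + v_s) = 517 Hz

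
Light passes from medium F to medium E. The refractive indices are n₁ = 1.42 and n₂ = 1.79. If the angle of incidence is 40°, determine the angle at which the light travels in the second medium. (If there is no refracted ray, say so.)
sin θ₂ = (n₁/n₂)·sin θ₁ = 0.5099 → θ₂ = 30.66°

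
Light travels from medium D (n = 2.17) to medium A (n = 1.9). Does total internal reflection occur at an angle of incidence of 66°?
θc = arcsin(n₂/n₁) = 61.11°; 66° > θc, so yes — total internal reflection.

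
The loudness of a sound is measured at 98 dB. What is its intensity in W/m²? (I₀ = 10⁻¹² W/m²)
I = I₀·10^(β/10) = 6.31 × 10⁻³ W/m²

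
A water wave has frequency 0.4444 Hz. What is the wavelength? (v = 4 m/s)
λ = v/f = 9.001 m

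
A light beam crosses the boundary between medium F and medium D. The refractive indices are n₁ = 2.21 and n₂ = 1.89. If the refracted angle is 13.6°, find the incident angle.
sin θ₁ = (n₂/n₁)·sin θ₂ → θ₁ = 11.6°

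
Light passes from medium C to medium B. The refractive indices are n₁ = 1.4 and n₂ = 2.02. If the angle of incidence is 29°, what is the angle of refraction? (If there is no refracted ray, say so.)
sin θ₂ = (n₁/n₂)·sin θ₁ = 0.336 → θ₂ = 19.63°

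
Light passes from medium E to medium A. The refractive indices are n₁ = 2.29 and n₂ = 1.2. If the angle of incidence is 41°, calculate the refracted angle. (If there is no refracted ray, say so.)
sin θ₂ = (n₁/n₂)·sin θ₁ = 1.252 > 1, so there is no refracted ray — the light undergoes total internal reflection.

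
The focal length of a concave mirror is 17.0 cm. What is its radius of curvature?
R = 2|f| = 34 cm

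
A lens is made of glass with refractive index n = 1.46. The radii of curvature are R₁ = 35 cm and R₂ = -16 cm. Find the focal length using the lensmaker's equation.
1/f = (n − 1)(1/R₁ − 1/R₂) → f = 23.87 cm (converging lens)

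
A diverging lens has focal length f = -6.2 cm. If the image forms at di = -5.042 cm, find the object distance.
1/do = 1/f − 1/di → do = 27 cm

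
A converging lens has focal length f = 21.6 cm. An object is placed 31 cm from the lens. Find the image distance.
1/di = 1/f − 1/do → di = 71.23 cm (real image)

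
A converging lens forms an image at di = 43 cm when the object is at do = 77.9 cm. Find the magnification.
M = −di/do = -0.552 (inverted image)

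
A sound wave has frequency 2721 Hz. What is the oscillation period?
T = 1/f = 3.675 × 10⁻⁴ s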